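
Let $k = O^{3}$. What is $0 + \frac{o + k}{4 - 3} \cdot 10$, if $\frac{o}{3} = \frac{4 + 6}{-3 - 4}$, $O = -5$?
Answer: $- \frac{9050}{7} \approx -1292.9$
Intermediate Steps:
$o = - \frac{30}{7}$ ($o = 3 \frac{4 + 6}{-3 - 4} = 3 \frac{10}{-7} = 3 \cdot 10 \left(- \frac{1}{7}\right) = 3 \left(- \frac{10}{7}\right) = - \frac{30}{7} \approx -4.2857$)
$k = -125$ ($k = \left(-5\right)^{3} = -125$)
$0 + \frac{o + k}{4 - 3} \cdot 10 = 0 + \frac{- \frac{30}{7} - 125}{4 - 3} \cdot 10 = 0 + - \frac{905}{7 \cdot 1} \cdot 10 = 0 + \left(- \frac{905}{7}\right) 1 \cdot 10 = 0 - \frac{9050}{7} = - \frac{9050}{7}$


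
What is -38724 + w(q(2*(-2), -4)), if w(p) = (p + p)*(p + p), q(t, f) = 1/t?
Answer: -154895/4 ≈ -38724.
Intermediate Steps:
w(p) = 4*p**2 (w(p) = (2*p)*(2*p) = 4*p**2)
-38724 + w(q(2*(-2), -4)) = -38724 + 4*(1/(2*(-2)))**2 = -38724 + 4*(1/(-4))**2 = -38724 + 4*(-1/4)**2 = -38724 + 4*(1/16) = -38724 + 1/4 = -154895/4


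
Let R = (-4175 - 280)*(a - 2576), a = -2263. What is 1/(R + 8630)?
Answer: 1/21566375 ≈ 4.6368e-8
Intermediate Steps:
R = 21557745 (R = (-4175 - 280)*(-2263 - 2576) = -4455*(-4839) = 21557745)
1/(R + 8630) = 1/(21557745 + 8630) = 1/21566375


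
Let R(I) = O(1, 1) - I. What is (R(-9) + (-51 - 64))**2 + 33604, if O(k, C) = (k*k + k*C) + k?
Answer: 44213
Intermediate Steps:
O(k, C) = k + k**2 + C*k (O(k, C) = (k**2 + C*k) + k = k + k**2 + C*k)
R(I) = 3 - I (R(I) = 1*(1 + 1 + 1) - I = 1*3 - I = 3 - I)
(R(-9) + (-51 - 64))**2 + 33604 = ((3 - 1*(-9)) + (-51 - 64))**2 + 33604 = ((3 + 9) - 115)**2 + 33604 = (12 - 115)**2 + 33604 = (-103)**2 + 33604 = 10609 + 33604 = 44213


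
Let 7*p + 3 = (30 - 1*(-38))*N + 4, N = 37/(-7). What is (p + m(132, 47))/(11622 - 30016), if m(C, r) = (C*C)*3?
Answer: -2558819/901306 ≈ -2.8390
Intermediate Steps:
N = -37/7 (N = 37*(-⅐) = -37/7 ≈ -5.2857)
m(C, r) = 3*C² (m(C, r) = C²*3 = 3*C²)
p = -2509/49 (p = -3/7 + ((30 - 1*(-38))*(-37/7) + 4)/7 = -3/7 + ((30 + 38)*(-37/7) + 4)/7 = -3/7 + (68*(-37/7) + 4)/7 = -3/7 + (-2516/7 + 4)/7 = -3/7 + (⅐)*(-2488/7) = -3/7 - 2488/49 = -2509/49 ≈ -51.204)
(p + m(132, 47))/(11622 - 30016) = (-2509/49 + 3*132²)/(11622 - 30016) = (-2509/49 + 3*17424)/(-18394) = (-2509/49 + 52272)*(-1/18394) = (2558819/49)*(-1/18394) = -2558819/901306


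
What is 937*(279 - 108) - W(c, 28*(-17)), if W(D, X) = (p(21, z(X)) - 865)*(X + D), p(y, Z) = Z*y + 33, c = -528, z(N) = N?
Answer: -10711085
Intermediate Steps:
p(y, Z) = 33 + Z*y
W(D, X) = (-832 + 21*X)*(D + X) (W(D, X) = ((33 + X*21) - 865)*(X + D) = ((33 + 21*X) - 865)*(D + X) = (-832 + 21*X)*(D + X))
937*(279 - 108) - W(c, 28*(-17)) = 937*(279 - 108) - (-832*(-528) - 23296*(-17) + 21*(28*(-17))**2 + 21*(-528)*(28*(-17))) = 937*171 - (439296 - 832*(-476) + 21*(-476)**2 + 21*(-528)*(-476)) = 160227 - (439296 + 396032 + 21*226576 + 5277888) = 160227 - (439296 + 396032 + 4758096 + 5277888) = 160227 - 1*10871312 = 160227 - 10871312 = -10711085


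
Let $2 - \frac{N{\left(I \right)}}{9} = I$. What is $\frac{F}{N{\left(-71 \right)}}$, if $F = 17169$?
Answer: $\frac{5723}{219} \approx 26.132$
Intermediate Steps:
$N{\left(I \right)} = 18 - 9 I$
$\frac{F}{N{\left(-71 \right)}} = \frac{17169}{18 - -639} = \frac{17169}{18 + 639} = \frac{17169}{657} = 17169 \cdot \frac{1}{657} = \frac{5723}{219}$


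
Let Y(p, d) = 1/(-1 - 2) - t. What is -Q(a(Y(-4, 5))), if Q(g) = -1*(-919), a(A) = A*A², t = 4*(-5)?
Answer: -919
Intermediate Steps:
t = -20
Y(p, d) = 59/3 (Y(p, d) = 1/(-1 - 2) - 1*(-20) = 1/(-3) + 20 = -⅓ + 20 = 59/3)
a(A) = A³
Q(g) = 919
-Q(a(Y(-4, 5))) = -1*919 = -919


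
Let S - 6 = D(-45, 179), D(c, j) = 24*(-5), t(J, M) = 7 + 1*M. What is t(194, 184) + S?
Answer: 77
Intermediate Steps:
t(J, M) = 7 + M
D(c, j) = -120
S = -114 (S = 6 - 120 = -114)
t(194, 184) + S = (7 + 184) - 114 = 191 - 114 = 77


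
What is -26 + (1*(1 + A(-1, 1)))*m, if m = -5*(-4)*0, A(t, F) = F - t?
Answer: -26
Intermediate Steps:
m = 0 (m = 20*0 = 0)
-26 + (1*(1 + A(-1, 1)))*m = -26 + (1*(1 + (1 - 1*(-1))))*0 = -26 + (1*(1 + (1 + 1)))*0 = -26 + (1*(1 + 2))*0 = -26 + (1*3)*0 = -26 + 3*0 = -26 + 0 = -26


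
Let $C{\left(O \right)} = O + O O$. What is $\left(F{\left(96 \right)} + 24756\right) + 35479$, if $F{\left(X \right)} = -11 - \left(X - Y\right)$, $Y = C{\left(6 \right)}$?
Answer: $60170$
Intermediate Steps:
$C{\left(O \right)} = O + O^{2}$
$Y = 42$ ($Y = 6 \left(1 + 6\right) = 6 \cdot 7 = 42$)
$F{\left(X \right)} = 31 - X$ ($F{\left(X \right)} = -11 - \left(X - 42\right) = -11 - \left(-42 + X\right) = 31 - X$)
$\left(F{\left(96 \right)} + 24756\right) + 35479 = \left(\left(31 - 96\right) + 24756\right) + 35479 = \left(-65 + 24756\right) + 35479 = 24691 + 35479 = 60170$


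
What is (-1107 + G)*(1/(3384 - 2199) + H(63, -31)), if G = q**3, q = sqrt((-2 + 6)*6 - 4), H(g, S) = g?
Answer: -27548064/395 + 597248*sqrt(5)/237 ≈ -64107.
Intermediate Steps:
q = 2*sqrt(5) (q = sqrt(4*6 - 4) = sqrt(24 - 4) = sqrt(20) = 2*sqrt(5) ≈ 4.4721)
G = 40*sqrt(5) (G = (2*sqrt(5))**3 = 40*sqrt(5) ≈ 89.443)
(-1107 + G)*(1/(3384 - 2199) + H(63, -31)) = (-1107 + 40*sqrt(5))*(1/(3384 - 2199) + 63) = (-1107 + 40*sqrt(5))*(1/1185 + 63) = (-1107 + 40*sqrt(5))*(74656/1185) = -27548064/395 + 597248*sqrt(5)/237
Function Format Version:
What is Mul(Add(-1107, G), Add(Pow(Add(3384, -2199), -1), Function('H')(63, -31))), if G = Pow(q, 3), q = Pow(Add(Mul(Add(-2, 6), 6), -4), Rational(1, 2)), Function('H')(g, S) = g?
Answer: Add(Rational(-27548064, 395), Mul(Rational(597248, 237), Pow(5, Rational(1, 2)))) ≈ -64107.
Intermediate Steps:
q = Mul(2, Pow(5, Rational(1, 2))) (q = Pow(Add(Mul(4, 6), -4), Rational(1, 2)) = Pow(Add(24, -4), Rational(1, 2)) = Pow(20, Rational(1, 2)) = Mul(2, Pow(5, Rational(1, 2))) ≈ 4.4721)
G = Mul(40, Pow(5, Rational(1, 2))) (G = Pow(Mul(2, Pow(5, Rational(1, 2))), 3) = Mul(40, Pow(5, Rational(1, 2))) ≈ 89.443)
Mul(Add(-1107, G), Add(Pow(Add(3384, -2199), -1), Function('H')(63, -31))) = Mul(Add(-1107, Mul(40, Pow(5, Rational(1, 2)))), Add(Pow(Add(3384, -2199), -1), 63)) = Mul(Add(-1107, Mul(40, Pow(5, Rational(1, 2)))), Add(Pow(1185, -1), 63)) = Mul(Add(-1107, Mul(40, Pow(5, Rational(1, 2)))), Add(Rational(1, 1185), 63)) = Mul(Add(-1107, Mul(40, Pow(5, Rational(1, 2)))), Rational(74656, 1185)) = Add(Rational(-27548064, 395), Mul(Rational(597248, 237), Pow(5, Rational(1, 2))))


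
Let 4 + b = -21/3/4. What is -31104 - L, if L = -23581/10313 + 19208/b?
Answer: -6584926917/237199 ≈ -27761.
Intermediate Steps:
b = -23/4 (b = -4 - 21/3/4 = -4 - 21*⅓*(¼) = -4 - 7*¼ = -4 - 7/4 = -23/4 ≈ -5.7500)
L = -792910779/237199 (L = -23581/10313 + 19208/(-23/4) = -23581*1/10313 + 19208*(-4/23) = -23581/10313 - 76832/23 = -792910779/237199 ≈ -3342.8)
-31104 - L = -31104 - 1*(-792910779/237199) = -31104 + 792910779/237199 = -6584926917/237199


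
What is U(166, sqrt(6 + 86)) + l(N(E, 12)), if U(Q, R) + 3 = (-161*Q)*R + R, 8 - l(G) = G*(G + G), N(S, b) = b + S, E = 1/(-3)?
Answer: -2405/9 - 53450*sqrt(23) ≈ -2.5660e+5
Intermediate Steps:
E = -1/3 ≈ -0.33333
N(S, b) = S + b
l(G) = 8 - 2*G**2 (l(G) = 8 - G*(G + G) = 8 - G*2*G = 8 - 2*G**2)
U(Q, R) = -3 + R - 161*Q*R (U(Q, R) = -3 + ((-161*Q)*R + R) = -3 + (-161*Q*R + R) = -3 + (R - 161*Q*R) = -3 + R - 161*Q*R)
U(166, sqrt(6 + 86)) + l(N(E, 12)) = (-3 + sqrt(6 + 86) - 161*166*sqrt(6 + 86)) + (8 - 2*(-1/3 + 12)**2) = (-3 + sqrt(92) - 161*166*sqrt(92)) + (8 - 2*(35/3)**2) = (-3 + 2*sqrt(23) - 161*166*2*sqrt(23)) + (8 - 2*1225/9) = (-3 + 2*sqrt(23) - 53452*sqrt(23)) + (8 - 2450/9) = (-3 - 53450*sqrt(23)) - 2378/9 = -2405/9 - 53450*sqrt(23)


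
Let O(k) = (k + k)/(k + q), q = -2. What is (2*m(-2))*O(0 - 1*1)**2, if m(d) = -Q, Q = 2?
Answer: -16/9 ≈ -1.7778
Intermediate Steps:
O(k) = 2*k/(-2 + k) (O(k) = (k + k)/(k - 2) = (2*k)/(-2 + k) = 2*k/(-2 + k))
m(d) = -2 (m(d) = -1*2 = -2)
(2*m(-2))*O(0 - 1*1)**2 = (2*(-2))*(2*(0 - 1*1)/(-2 + (0 - 1*1)))**2 = -4*4*(0 - 1)**2/(-2 + (0 - 1))**2 = -4*4/(-2 - 1)**2 = -4*(2*(-1)/(-3))**2 = -4*(2*(-1)*(-1/3))**2 = -4*(2/3)**2 = -4*4/9 = -16/9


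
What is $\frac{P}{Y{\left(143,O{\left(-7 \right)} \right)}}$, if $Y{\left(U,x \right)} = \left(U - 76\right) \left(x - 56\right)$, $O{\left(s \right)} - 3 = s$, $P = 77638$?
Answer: $- \frac{38819}{2010} \approx -19.313$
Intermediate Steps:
$O{\left(s \right)} = 3 + s$
$Y{\left(U,x \right)} = \left(-76 + U\right) \left(-56 + x\right)$
$\frac{P}{Y{\left(143,O{\left(-7 \right)} \right)}} = \frac{77638}{4256 - 76 \left(3 - 7\right) - 8008 + 143 \left(3 - 7\right)} = \frac{77638}{4256 - -304 - 8008 + 143 \left(-4\right)} = \frac{77638}{4256 + 304 - 8008 - 572} = \frac{77638}{-4020} = 77638 \left(- \frac{1}{4020}\right) = - \frac{38819}{2010}$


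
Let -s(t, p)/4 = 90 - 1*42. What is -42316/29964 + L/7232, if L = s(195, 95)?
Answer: -1217900/846483 ≈ -1.4388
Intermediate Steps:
s(t, p) = -192 (s(t, p) = -4*(90 - 1*42) = -4*(90 - 42) = -4*48 = -192)
L = -192
-42316/29964 + L/7232 = -42316/29964 - 192/7232 = -42316*1/29964 - 192*1/7232 = -10579/7491 - 3/113 = -1217900/846483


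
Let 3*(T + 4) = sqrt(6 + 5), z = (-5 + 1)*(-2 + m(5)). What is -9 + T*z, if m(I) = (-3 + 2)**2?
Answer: -25 + 4*sqrt(11)/3 ≈ -20.578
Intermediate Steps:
m(I) = 1 (m(I) = (-1)**2 = 1)
z = 4 (z = (-5 + 1)*(-2 + 1) = -4*(-1) = 4)
T = -4 + sqrt(11)/3 (T = -4 + sqrt(6 + 5)/3 = -4 + sqrt(11)/3 ≈ -2.8945)
-9 + T*z = -9 + (-4 + sqrt(11)/3)*4 = -9 + (-16 + 4*sqrt(11)/3) = -25 + 4*sqrt(11)/3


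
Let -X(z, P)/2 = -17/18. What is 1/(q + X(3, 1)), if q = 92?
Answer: 9/845 ≈ 0.010651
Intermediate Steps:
X(z, P) = 17/9 (X(z, P) = -(-34)/18 = -2*(-17/18) = 17/9)
1/(q + X(3, 1)) = 1/(92 + 17/9) = 1/(845/9) = 9/845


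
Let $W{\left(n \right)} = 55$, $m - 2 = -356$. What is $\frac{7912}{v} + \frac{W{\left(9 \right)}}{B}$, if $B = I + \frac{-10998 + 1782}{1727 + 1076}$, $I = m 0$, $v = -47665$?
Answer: $- \frac{7421191717}{439280640} \approx -16.894$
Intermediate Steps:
$m = -354$ ($m = 2 - 356 = -354$)
$I = 0$ ($I = \left(-354\right) 0 = 0$)
$B = - \frac{9216}{2803}$ ($B = 0 + \frac{-10998 + 1782}{1727 + 1076} = 0 - \frac{9216}{2803} = - \frac{9216}{2803} \approx -3.2879$)
$\frac{7912}{v} + \frac{W{\left(9 \right)}}{B} = \frac{7912}{-47665} + \frac{55}{- \frac{9216}{2803}} = 7912 \left(- \frac{1}{47665}\right) + 55 \left(- \frac{2803}{9216}\right) = - \frac{7912}{47665} - \frac{154165}{9216} = - \frac{7421191717}{439280640}$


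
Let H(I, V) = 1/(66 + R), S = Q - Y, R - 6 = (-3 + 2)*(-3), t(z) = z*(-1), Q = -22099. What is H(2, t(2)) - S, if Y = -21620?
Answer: 35926/75 ≈ 479.01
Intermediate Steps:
t(z) = -z
R = 9 (R = 6 + (-3 + 2)*(-3) = 6 - 1*(-3) = 6 + 3 = 9)
S = -479 (S = -22099 - 1*(-21620) = -22099 + 21620 = -479)
H(I, V) = 1/75 (H(I, V) = 1/(66 + 9) = 1/75)
H(2, t(2)) - S = 1/75 - 1*(-479) = 1/75 + 479 = 35926/75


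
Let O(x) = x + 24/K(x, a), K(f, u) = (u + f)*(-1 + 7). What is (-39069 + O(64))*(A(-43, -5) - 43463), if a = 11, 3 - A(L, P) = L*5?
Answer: 8433844593/5 ≈ 1.6868e+9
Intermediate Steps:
A(L, P) = 3 - 5*L (A(L, P) = 3 - L*5 = 3 - 5*L)
K(f, u) = 6*f + 6*u (K(f, u) = (f + u)*6 = 6*f + 6*u)
O(x) = x + 24/(66 + 6*x) (O(x) = x + 24/(6*x + 6*11) = x + 24/(6*x + 66) = x + 24/(66 + 6*x))
(-39069 + O(64))*(A(-43, -5) - 43463) = (-39069 + (4 + 64*(11 + 64))/(11 + 64))*((3 - 5*(-43)) - 43463) = (-39069 + (4 + 64*75)/75)*((3 + 215) - 43463) = (-39069 + (4 + 4800)/75)*(218 - 43463) = (-39069 + (1/75)*4804)*(-43245) = (-39069 + 4804/75)*(-43245) = -2925371/75*(-43245) = 8433844593/5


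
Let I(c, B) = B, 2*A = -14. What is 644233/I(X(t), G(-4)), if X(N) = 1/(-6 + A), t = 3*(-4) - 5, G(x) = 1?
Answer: 644233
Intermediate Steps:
A = -7 (A = (½)*(-14) = -7)
t = -17 (t = -12 - 5 = -17)
X(N) = -1/13 (X(N) = 1/(-6 - 7) = 1/(-13) = -1/13)
644233/I(X(t), G(-4)) = 644233/1 = 644233*1 = 644233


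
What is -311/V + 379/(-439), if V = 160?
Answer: -197169/70240 ≈ -2.8071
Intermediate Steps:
-311/V + 379/(-439) = -311/160 + 379/(-439) = -311*1/160 + 379*(-1/439) = -311/160 - 379/439 = -197169/70240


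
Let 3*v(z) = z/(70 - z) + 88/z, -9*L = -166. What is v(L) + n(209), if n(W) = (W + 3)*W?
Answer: 2559683305/57768 ≈ 44310.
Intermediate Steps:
L = 166/9 (L = -1/9*(-166) = 166/9 ≈ 18.444)
n(W) = W*(3 + W) (n(W) = (3 + W)*W = W*(3 + W))
v(z) = 88/(3*z) + z/(3*(70 - z)) (v(z) = (z/(70 - z) + 88/z)/3 = (88/z + z/(70 - z))/3 = 88/(3*z) + z/(3*(70 - z)))
v(L) + n(209) = (-6160 - (166/9)**2 + 88*(166/9))/(3*(166/9)*(-70 + 166/9)) + 209*(3 + 209) = (1/3)*(9/166)*(-6160 - 1*27556/81 + 14608/9)/(-464/9) + 209*212 = (1/3)*(9/166)*(-9/464)*(-6160 - 27556/81 + 14608/9) + 44308 = (1/3)*(9/166)*(-9/464)*(-395044/81) + 44308 = 98761/57768 + 44308 = 2559683305/57768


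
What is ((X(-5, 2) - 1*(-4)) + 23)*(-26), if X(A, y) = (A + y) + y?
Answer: -676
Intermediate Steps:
X(A, y) = A + 2*y
((X(-5, 2) - 1*(-4)) + 23)*(-26) = (((-5 + 2*2) - 1*(-4)) + 23)*(-26) = (((-5 + 4) + 4) + 23)*(-26) = ((-1 + 4) + 23)*(-26) = (3 + 23)*(-26) = 26*(-26) = -676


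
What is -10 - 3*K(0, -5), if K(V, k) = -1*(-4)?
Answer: -22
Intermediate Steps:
K(V, k) = 4
-10 - 3*K(0, -5) = -10 - 3*4 = -10 - 12 = -22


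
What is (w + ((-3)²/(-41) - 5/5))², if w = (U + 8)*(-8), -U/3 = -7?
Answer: 91431844/1681 ≈ 54391.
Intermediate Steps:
U = 21 (U = -3*(-7) = 21)
w = -232 (w = (21 + 8)*(-8) = 29*(-8) = -232)
(w + ((-3)²/(-41) - 5/5))² = (-232 + ((-3)²/(-41) - 5/5))² = (-232 + (9*(-1/41) - 5*⅕))² = (-232 + (-9/41 - 1))² = (-232 - 50/41)² = (-9562/41)² = 91431844/1681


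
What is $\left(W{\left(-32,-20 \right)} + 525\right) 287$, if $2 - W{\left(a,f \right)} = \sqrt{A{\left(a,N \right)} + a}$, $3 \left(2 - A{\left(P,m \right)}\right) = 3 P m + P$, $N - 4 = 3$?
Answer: $151249 - \frac{287 \sqrt{1842}}{3} \approx 1.4714 \cdot 10^{5}$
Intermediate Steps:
$N = 7$ ($N = 4 + 3 = 7$)
$A{\left(P,m \right)} = 2 - \frac{P}{3} - P m$ ($A{\left(P,m \right)} = 2 - \frac{3 P m + P}{3} = 2 - \frac{P + 3 P m}{3} = 2 - \left(\frac{P}{3} + P m\right) = 2 - \frac{P}{3} - P m$)
$W{\left(a,f \right)} = 2 - \sqrt{2 - \frac{19 a}{3}}$ ($W{\left(a,f \right)} = 2 - \sqrt{\left(2 - \frac{a}{3} - a 7\right) + a} = 2 - \sqrt{\left(2 - \frac{a}{3} - 7 a\right) + a} = 2 - \sqrt{\left(2 - \frac{22 a}{3}\right) + a} = 2 - \sqrt{2 - \frac{19 a}{3}}$)
$\left(W{\left(-32,-20 \right)} + 525\right) 287 = \left(\left(2 - \frac{\sqrt{18 - -1824}}{3}\right) + 525\right) 287 = \left(\left(2 - \frac{\sqrt{18 + 1824}}{3}\right) + 525\right) 287 = \left(\left(2 - \frac{\sqrt{1842}}{3}\right) + 525\right) 287 = \left(527 - \frac{\sqrt{1842}}{3}\right) 287 = 151249 - \frac{287 \sqrt{1842}}{3}$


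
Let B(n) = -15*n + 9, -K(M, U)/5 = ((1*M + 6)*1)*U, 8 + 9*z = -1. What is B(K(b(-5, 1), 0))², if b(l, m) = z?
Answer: 81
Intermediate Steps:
z = -1 (z = -8/9 + (⅑)*(-1) = -8/9 - ⅑ = -1)
b(l, m) = -1
K(M, U) = -5*U*(6 + M) (K(M, U) = -5*(1*M + 6)*1*U = -5*(M + 6)*1*U = -5*(6 + M)*1*U = -5*(6 + M)*U = -5*U*(6 + M))
B(n) = 9 - 15*n
B(K(b(-5, 1), 0))² = (9 - (-75)*0*(6 - 1))² = (9 - (-75)*0*5)² = (9 - 15*0)² = (9 + 0)² = 9² = 81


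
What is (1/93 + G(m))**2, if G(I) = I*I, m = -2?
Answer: 139129/8649 ≈ 16.086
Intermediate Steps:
G(I) = I**2
(1/93 + G(m))**2 = (1/93 + (-2)**2)**2 = (1/93 + 4)**2 = (373/93)**2 = 139129/8649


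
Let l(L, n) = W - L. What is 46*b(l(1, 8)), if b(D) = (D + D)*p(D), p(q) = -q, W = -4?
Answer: -2300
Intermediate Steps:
l(L, n) = -4 - L
b(D) = -2*D**2 (b(D) = (D + D)*(-D) = (2*D)*(-D) = -2*D**2)
46*b(l(1, 8)) = 46*(-2*(-4 - 1*1)**2) = 46*(-2*(-4 - 1)**2) = 46*(-2*(-5)**2) = 46*(-2*25) = 46*(-50) = -2300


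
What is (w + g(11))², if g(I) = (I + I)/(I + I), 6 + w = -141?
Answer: 21316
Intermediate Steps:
w = -147 (w = -6 - 141 = -147)
g(I) = 1 (g(I) = (2*I)/((2*I)) = (2*I)*(1/(2*I)) = 1)
(w + g(11))² = (-147 + 1)² = (-146)² = 21316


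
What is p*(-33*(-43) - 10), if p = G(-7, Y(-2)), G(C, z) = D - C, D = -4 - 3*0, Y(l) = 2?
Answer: 4227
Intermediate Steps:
D = -4 (D = -4 + 0 = -4)
G(C, z) = -4 - C
p = 3 (p = -4 - 1*(-7) = -4 + 7 = 3)
p*(-33*(-43) - 10) = 3*(-33*(-43) - 10) = 3*(1419 - 10) = 3*1409 = 4227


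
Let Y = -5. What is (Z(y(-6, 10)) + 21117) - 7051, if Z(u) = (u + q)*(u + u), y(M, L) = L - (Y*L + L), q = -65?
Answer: 12566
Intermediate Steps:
y(M, L) = 5*L (y(M, L) = L - (-5*L + L) = L - (-4)*L = L + 4*L = 5*L)
Z(u) = 2*u*(-65 + u) (Z(u) = (u - 65)*(u + u) = (-65 + u)*(2*u) = 2*u*(-65 + u))
(Z(y(-6, 10)) + 21117) - 7051 = (2*(5*10)*(-65 + 5*10) + 21117) - 7051 = (2*50*(-65 + 50) + 21117) - 7051 = (2*50*(-15) + 21117) - 7051 = (-1500 + 21117) - 7051 = 19617 - 7051 = 12566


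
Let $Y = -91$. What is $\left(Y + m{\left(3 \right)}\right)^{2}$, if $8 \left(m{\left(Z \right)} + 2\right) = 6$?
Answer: $\frac{136161}{16} \approx 8510.1$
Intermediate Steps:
$m{\left(Z \right)} = - \frac{5}{4}$ ($m{\left(Z \right)} = -2 + \frac{1}{8} \cdot 6 = -2 + \frac{3}{4} = - \frac{5}{4}$)
$\left(Y + m{\left(3 \right)}\right)^{2} = \left(-91 - \frac{5}{4}\right)^{2} = \left(- \frac{369}{4}\right)^{2} = \frac{136161}{16}$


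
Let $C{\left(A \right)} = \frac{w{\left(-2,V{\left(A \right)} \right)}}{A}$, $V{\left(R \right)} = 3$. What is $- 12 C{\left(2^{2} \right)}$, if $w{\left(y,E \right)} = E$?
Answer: $-9$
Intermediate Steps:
$C{\left(A \right)} = \frac{3}{A}$
$- 12 C{\left(2^{2} \right)} = - 12 \frac{3}{2^{2}} = - 12 \cdot \frac{3}{4} = - 12 \cdot 3 \cdot \frac{1}{4} = \left(-12\right) \frac{3}{4} = -9$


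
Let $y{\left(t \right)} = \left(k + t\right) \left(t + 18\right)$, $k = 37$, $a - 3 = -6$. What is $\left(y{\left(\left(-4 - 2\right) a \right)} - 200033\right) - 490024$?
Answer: $-688077$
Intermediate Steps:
$a = -3$ ($a = 3 - 6 = -3$)
$y{\left(t \right)} = \left(18 + t\right) \left(37 + t\right)$ ($y{\left(t \right)} = \left(37 + t\right) \left(t + 18\right) = \left(37 + t\right) \left(18 + t\right) = \left(18 + t\right) \left(37 + t\right)$)
$\left(y{\left(\left(-4 - 2\right) a \right)} - 200033\right) - 490024 = \left(\left(666 + \left(\left(-4 - 2\right) \left(-3\right)\right)^{2} + 55 \left(-4 - 2\right) \left(-3\right)\right) - 200033\right) - 490024 = \left(\left(666 + \left(\left(-6\right) \left(-3\right)\right)^{2} + 55 \left(\left(-6\right) \left(-3\right)\right)\right) - 200033\right) - 490024 = \left(\left(666 + 18^{2} + 55 \cdot 18\right) - 200033\right) - 490024 = \left(\left(666 + 324 + 990\right) - 200033\right) - 490024 = \left(1980 - 200033\right) - 490024 = -198053 - 490024 = -688077$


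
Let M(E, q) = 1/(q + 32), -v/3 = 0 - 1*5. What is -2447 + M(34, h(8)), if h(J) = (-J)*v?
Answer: -215337/88 ≈ -2447.0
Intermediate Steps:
v = 15 (v = -3*(0 - 1*5) = -3*(0 - 5) = -3*(-5) = 15)
h(J) = -15*J (h(J) = -J*15 = -15*J)
M(E, q) = 1/(32 + q)
-2447 + M(34, h(8)) = -2447 + 1/(32 - 15*8) = -2447 + 1/(32 - 120) = -2447 + 1/(-88) = -2447 - 1/88 = -215337/88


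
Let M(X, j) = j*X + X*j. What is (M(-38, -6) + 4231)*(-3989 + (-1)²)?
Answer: -18691756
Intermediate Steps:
M(X, j) = 2*X*j (M(X, j) = X*j + X*j = 2*X*j)
(M(-38, -6) + 4231)*(-3989 + (-1)²) = (2*(-38)*(-6) + 4231)*(-3989 + (-1)²) = (456 + 4231)*(-3989 + 1) = 4687*(-3988) = -18691756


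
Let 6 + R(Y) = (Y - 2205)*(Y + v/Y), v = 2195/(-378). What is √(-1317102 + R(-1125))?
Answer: √241029909435/315 ≈ 1558.6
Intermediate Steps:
v = -2195/378 (v = 2195*(-1/378) = -2195/378 ≈ -5.8069)
R(Y) = -6 + (-2205 + Y)*(Y - 2195/(378*Y)) (R(Y) = -6 + (Y - 2205)*(Y - 2195/(378*Y)) = -6 + (-2205 + Y)*(Y - 2195/(378*Y)))
√(-1317102 + R(-1125)) = √(-1317102 + (-4463/378 + (-1125)² - 2205*(-1125) + (76825/6)/(-1125))) = √(-1317102 + (-4463/378 + 1265625 + 2480625 + (76825/6)*(-1/1125))) = √(-1317102 + (-4463/378 + 1265625 + 2480625 - 3073/270)) = √(-1317102 + 3540184337/945) = √(2295522947/945) = √241029909435/315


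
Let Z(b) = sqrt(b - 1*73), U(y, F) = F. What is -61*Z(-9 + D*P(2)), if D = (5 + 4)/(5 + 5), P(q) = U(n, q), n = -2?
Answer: -61*I*sqrt(2005)/5 ≈ -546.28*I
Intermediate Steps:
P(q) = q
D = 9/10 ≈ 0.90000
Z(b) = sqrt(-73 + b) (Z(b) = sqrt(b - 73) = sqrt(-73 + b))
-61*Z(-9 + D*P(2)) = -61*sqrt(-73 + (-9 + (9/10)*2)) = -61*sqrt(-73 + (-9 + 9/5)) = -61*sqrt(-73 - 36/5) = -61*I*sqrt(2005)/5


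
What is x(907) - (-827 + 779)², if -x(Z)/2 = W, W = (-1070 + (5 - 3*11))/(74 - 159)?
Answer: -198036/85 ≈ -2329.8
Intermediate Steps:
W = 1098/85 (W = (-1070 + (5 - 33))/(-85) = (-1070 - 28)*(-1/85) = -1098*(-1/85) = 1098/85 ≈ 12.918)
x(Z) = -2196/85 (x(Z) = -2*1098/85 = -2196/85)
x(907) - (-827 + 779)² = -2196/85 - (-827 + 779)² = -2196/85 - 1*(-48)² = -2196/85 - 1*2304 = -2196/85 - 2304 = -198036/85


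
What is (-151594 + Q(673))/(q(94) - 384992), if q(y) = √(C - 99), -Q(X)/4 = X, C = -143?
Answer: 29699437856/74109420153 + 848573*I*√2/74109420153 ≈ 0.40075 + 1.6193e-5*I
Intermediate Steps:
Q(X) = -4*X
q(y) = 11*I*√2 (q(y) = √(-143 - 99) = √(-242) = 11*I*√2)
(-151594 + Q(673))/(q(94) - 384992) = (-151594 - 4*673)/(11*I*√2 - 384992) = (-151594 - 2692)/(-384992 + 11*I*√2) = -154286/(-384992 + 11*I*√2)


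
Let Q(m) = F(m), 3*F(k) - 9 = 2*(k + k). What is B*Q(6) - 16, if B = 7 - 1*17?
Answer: -126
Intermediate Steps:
F(k) = 3 + 4*k/3 (F(k) = 3 + (2*(k + k))/3 = 3 + (2*(2*k))/3 = 3 + (4*k)/3 = 3 + 4*k/3)
Q(m) = 3 + 4*m/3
B = -10 (B = 7 - 17 = -10)
B*Q(6) - 16 = -10*(3 + (4/3)*6) - 16 = -10*(3 + 8) - 16 = -10*11 - 16 = -110 - 16 = -126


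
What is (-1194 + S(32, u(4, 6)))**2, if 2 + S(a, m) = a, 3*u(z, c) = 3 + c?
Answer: 1354896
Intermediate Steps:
u(z, c) = 1 + c/3 (u(z, c) = (3 + c)/3 = 1 + c/3)
S(a, m) = -2 + a
(-1194 + S(32, u(4, 6)))**2 = (-1194 + (-2 + 32))**2 = (-1194 + 30)**2 = (-1164)**2 = 1354896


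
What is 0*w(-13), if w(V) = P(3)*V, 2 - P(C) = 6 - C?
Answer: 0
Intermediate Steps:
P(C) = -4 + C (P(C) = 2 - (6 - C) = 2 + (-6 + C) = -4 + C)
w(V) = -V (w(V) = (-4 + 3)*V = -V)
0*w(-13) = 0*(-1*(-13)) = 0*13 = 0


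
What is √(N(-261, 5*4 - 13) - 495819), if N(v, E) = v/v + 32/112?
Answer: 6*I*√674863/7 ≈ 704.14*I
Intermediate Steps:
N(v, E) = 9/7 (N(v, E) = 1 + 32*(1/112) = 1 + 2/7 = 9/7)
√(N(-261, 5*4 - 13) - 495819) = √(9/7 - 495819) = √(-3470724/7) = 6*I*√674863/7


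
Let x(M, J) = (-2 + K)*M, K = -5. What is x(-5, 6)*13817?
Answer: 483595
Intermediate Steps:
x(M, J) = -7*M (x(M, J) = (-2 - 5)*M = -7*M)
x(-5, 6)*13817 = -7*(-5)*13817 = 35*13817 = 483595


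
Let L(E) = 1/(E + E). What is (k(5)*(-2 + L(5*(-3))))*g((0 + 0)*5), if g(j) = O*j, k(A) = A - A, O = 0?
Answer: 0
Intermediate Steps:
k(A) = 0
L(E) = 1/(2*E)
g(j) = 0 (g(j) = 0*j = 0)
(k(5)*(-2 + L(5*(-3))))*g((0 + 0)*5) = (0*(-2 + 1/(2*((5*(-3))))))*0 = (0*(-2 + (½)/(-15)))*0 = (0*(-2 + (½)*(-1/15)))*0 = (0*(-2 - 1/30))*0 = (0*(-61/30))*0 = 0*0 = 0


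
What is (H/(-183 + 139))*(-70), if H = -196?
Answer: -3430/11 ≈ -311.82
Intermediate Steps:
(H/(-183 + 139))*(-70) = (-196/(-183 + 139))*(-70) = (-196/(-44))*(-70) = -1/44*(-196)*(-70) = (49/11)*(-70) = -3430/11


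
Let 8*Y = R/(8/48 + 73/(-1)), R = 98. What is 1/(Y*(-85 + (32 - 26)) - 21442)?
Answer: -874/18728695 ≈ -4.6666e-5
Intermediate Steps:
Y = -147/874 (Y = (98/(8/48 + 73/(-1)))/8 = (98/(8*(1/48) + 73*(-1)))/8 = (98/(1/6 - 73))/8 = (98/(-437/6))/8 = (98*(-6/437))/8 = (1/8)*(-588/437) = -147/874 ≈ -0.16819)
1/(Y*(-85 + (32 - 26)) - 21442) = 1/(-147*(-85 + (32 - 26))/874 - 21442) = 1/(-147*(-85 + 6)/874 - 21442) = 1/(-147/874*(-79) - 21442) = 1/(11613/874 - 21442) = 1/(-18728695/874) = -874/18728695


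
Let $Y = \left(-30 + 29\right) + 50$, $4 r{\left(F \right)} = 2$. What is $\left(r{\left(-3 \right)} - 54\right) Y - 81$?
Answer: $- \frac{5405}{2} \approx -2702.5$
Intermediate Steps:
$r{\left(F \right)} = \frac{1}{2}$ ($r{\left(F \right)} = \frac{1}{4} \cdot 2 = \frac{1}{2}$)
$Y = 49$ ($Y = -1 + 50 = 49$)
$\left(r{\left(-3 \right)} - 54\right) Y - 81 = \left(\frac{1}{2} - 54\right) 49 - 81 = \left(- \frac{107}{2}\right) 49 - 81 = - \frac{5243}{2} - 81 = - \frac{5405}{2}$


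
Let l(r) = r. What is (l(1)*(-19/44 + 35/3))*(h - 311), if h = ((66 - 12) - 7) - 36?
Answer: -37075/11 ≈ -3370.5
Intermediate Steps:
h = 11 (h = (54 - 7) - 36 = 47 - 36 = 11)
(l(1)*(-19/44 + 35/3))*(h - 311) = (1*(-19/44 + 35/3))*(11 - 311) = (1*(-19*1/44 + 35*(⅓)))*(-300) = (1*(-19/44 + 35/3))*(-300) = (1*(1483/132))*(-300) = (1483/132)*(-300) = -37075/11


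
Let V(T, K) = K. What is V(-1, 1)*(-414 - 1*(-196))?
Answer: -218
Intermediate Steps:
V(-1, 1)*(-414 - 1*(-196)) = 1*(-414 - 1*(-196)) = 1*(-414 + 196) = 1*(-218) = -218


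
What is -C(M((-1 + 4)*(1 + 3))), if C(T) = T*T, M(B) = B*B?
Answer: -20736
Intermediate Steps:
M(B) = B²
C(T) = T²
-C(M((-1 + 4)*(1 + 3))) = -(((-1 + 4)*(1 + 3))²)² = -((3*4)²)² = -(12²)² = -1*144² = -1*20736 = -20736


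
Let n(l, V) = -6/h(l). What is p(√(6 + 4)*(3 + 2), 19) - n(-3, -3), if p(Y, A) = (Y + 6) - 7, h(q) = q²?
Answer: -⅓ + 5*√10 ≈ 15.478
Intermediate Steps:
n(l, V) = -6/l²
p(Y, A) = -1 + Y (p(Y, A) = (6 + Y) - 7 = -1 + Y)
p(√(6 + 4)*(3 + 2), 19) - n(-3, -3) = (-1 + √(6 + 4)*(3 + 2)) - (-6)/(-3)² = (-1 + √10*5) - (-6)/9 = (-1 + 5*√10) - 1*(-⅔) = (-1 + 5*√10) + ⅔ = -⅓ + 5*√10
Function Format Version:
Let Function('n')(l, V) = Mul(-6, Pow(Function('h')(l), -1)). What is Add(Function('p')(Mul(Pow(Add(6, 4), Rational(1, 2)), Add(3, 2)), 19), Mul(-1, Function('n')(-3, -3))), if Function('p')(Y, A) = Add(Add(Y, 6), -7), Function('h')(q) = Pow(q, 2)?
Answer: Add(Rational(-1, 3), Mul(5, Pow(10, Rational(1, 2)))) ≈ 15.478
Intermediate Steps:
Function('n')(l, V) = Mul(-6, Pow(l, -2)) (Function('n')(l, V) = Mul(-6, Pow(Pow(l, 2), -1)) = Mul(-6, Pow(l, -2)))
Function('p')(Y, A) = Add(-1, Y) (Function('p')(Y, A) = Add(Add(6, Y), -7) = Add(-1, Y))
Add(Function('p')(Mul(Pow(Add(6, 4), Rational(1, 2)), Add(3, 2)), 19), Mul(-1, Function('n')(-3, -3))) = Add(Add(-1, Mul(Pow(Add(6, 4), Rational(1, 2)), Add(3, 2))), Mul(-1, Mul(-6, Pow(-3, -2)))) = Add(Add(-1, Mul(Pow(10, Rational(1, 2)), 5)), Mul(-1, Mul(-6, Rational(1, 9)))) = Add(Add(-1, Mul(5, Pow(10, Rational(1, 2)))), Mul(-1, Rational(-2, 3))) = Add(Add(-1, Mul(5, Pow(10, Rational(1, 2)))), Rational(2, 3)) = Add(Rational(-1, 3), Mul(5, Pow(10, Rational(1, 2))))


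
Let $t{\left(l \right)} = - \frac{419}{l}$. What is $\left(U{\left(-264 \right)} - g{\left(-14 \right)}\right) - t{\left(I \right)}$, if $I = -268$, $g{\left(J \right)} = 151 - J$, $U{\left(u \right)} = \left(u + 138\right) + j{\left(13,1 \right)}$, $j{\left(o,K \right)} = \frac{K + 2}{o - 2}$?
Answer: $- \frac{861673}{2948} \approx -292.29$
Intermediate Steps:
$j{\left(o,K \right)} = \frac{2 + K}{-2 + o}$
$U{\left(u \right)} = \frac{1521}{11} + u$ ($U{\left(u \right)} = \left(u + 138\right) + \frac{2 + 1}{-2 + 13} = \left(138 + u\right) + \frac{1}{11} \cdot 3 = \left(138 + u\right) + \frac{3}{11} = \frac{1521}{11} + u$)
$\left(U{\left(-264 \right)} - g{\left(-14 \right)}\right) - t{\left(I \right)} = \left(\left(\frac{1521}{11} - 264\right) - \left(151 - -14\right)\right) - - \frac{419}{-268} = \left(- \frac{1383}{11} - \left(151 + 14\right)\right) - \left(-419\right) \left(- \frac{1}{268}\right) = \left(- \frac{1383}{11} - 165\right) - \frac{419}{268} = - \frac{3198}{11} - \frac{419}{268} = - \frac{861673}{2948}$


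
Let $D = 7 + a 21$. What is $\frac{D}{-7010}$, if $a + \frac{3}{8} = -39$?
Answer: $\frac{6559}{56080} \approx 0.11696$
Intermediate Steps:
$a = - \frac{315}{8}$ ($a = - \frac{3}{8} - 39 = - \frac{315}{8} \approx -39.375$)
$D = - \frac{6559}{8}$ ($D = 7 - \frac{6615}{8} = - \frac{6559}{8} \approx -819.88$)
$\frac{D}{-7010} = - \frac{6559}{8 \left(-7010\right)} = \left(- \frac{6559}{8}\right) \left(- \frac{1}{7010}\right) = \frac{6559}{56080}$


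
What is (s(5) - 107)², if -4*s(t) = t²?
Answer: 205209/16 ≈ 12826.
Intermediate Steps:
s(t) = -t²/4
(s(5) - 107)² = (-¼*5² - 107)² = (-¼*25 - 107)² = (-25/4 - 107)² = (-453/4)² = 205209/16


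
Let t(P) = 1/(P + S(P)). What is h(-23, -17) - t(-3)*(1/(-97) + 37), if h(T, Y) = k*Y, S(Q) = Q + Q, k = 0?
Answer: 1196/291 ≈ 4.1100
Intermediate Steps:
S(Q) = 2*Q
t(P) = 1/(3*P) (t(P) = 1/(P + 2*P) = 1/(3*P))
h(T, Y) = 0 (h(T, Y) = 0*Y = 0)
h(-23, -17) - t(-3)*(1/(-97) + 37) = 0 - (⅓)/(-3)*(1/(-97) + 37) = 0 - (⅓)*(-⅓)*(-1/97 + 37) = 0 - (-1)*3588/(9*97) = 0 - 1*(-1196/291) = 0 + 1196/291 = 1196/291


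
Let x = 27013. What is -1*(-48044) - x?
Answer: 21031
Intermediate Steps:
-1*(-48044) - x = -1*(-48044) - 1*27013 = 48044 - 27013 = 21031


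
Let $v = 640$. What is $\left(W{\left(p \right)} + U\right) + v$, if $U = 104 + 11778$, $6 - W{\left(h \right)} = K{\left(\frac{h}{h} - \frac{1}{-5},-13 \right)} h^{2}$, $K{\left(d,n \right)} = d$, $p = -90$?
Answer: $2808$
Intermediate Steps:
$W{\left(h \right)} = 6 - \frac{6 h^{2}}{5}$ ($W{\left(h \right)} = 6 - \left(\frac{h}{h} - \frac{1}{-5}\right) h^{2} = 6 - \left(1 - - \frac{1}{5}\right) h^{2} = 6 - \left(1 + \frac{1}{5}\right) h^{2} = 6 - \frac{6 h^{2}}{5}$)
$U = 11882$
$\left(W{\left(p \right)} + U\right) + v = \left(\left(6 - \frac{6 \left(-90\right)^{2}}{5}\right) + 11882\right) + 640 = \left(\left(6 - 9720\right) + 11882\right) + 640 = \left(-9714 + 11882\right) + 640 = 2168 + 640 = 2808$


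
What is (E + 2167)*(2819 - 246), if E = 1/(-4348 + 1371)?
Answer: 16598829534/2977 ≈ 5.5757e+6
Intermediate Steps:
E = -1/2977 (E = 1/(-2977) = -1/2977 ≈ -0.00033591)
(E + 2167)*(2819 - 246) = (-1/2977 + 2167)*(2819 - 246) = (6451158/2977)*2573 = 16598829534/2977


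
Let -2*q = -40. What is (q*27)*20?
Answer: 10800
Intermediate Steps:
q = 20 (q = -½*(-40) = 20)
(q*27)*20 = (20*27)*20 = 540*20 = 10800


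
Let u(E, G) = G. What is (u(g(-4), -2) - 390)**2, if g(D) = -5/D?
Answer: 153664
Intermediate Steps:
(u(g(-4), -2) - 390)**2 = (-2 - 390)**2 = (-392)**2 = 153664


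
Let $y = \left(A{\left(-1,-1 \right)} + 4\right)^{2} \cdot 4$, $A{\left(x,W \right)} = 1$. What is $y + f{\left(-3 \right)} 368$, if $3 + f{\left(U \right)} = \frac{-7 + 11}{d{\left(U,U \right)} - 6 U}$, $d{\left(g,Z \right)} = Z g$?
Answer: $- \frac{25636}{27} \approx -949.48$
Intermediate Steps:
$y = 100$ ($y = \left(1 + 4\right)^{2} \cdot 4 = 5^{2} \cdot 4 = 25 \cdot 4 = 100$)
$f{\left(U \right)} = -3 + \frac{4}{U^{2} - 6 U}$ ($f{\left(U \right)} = -3 + \frac{-7 + 11}{U U - 6 U} = -3 + \frac{4}{U^{2} - 6 U}$)
$y + f{\left(-3 \right)} 368 = 100 + \frac{-4 - -54 + 3 \left(-3\right)^{2}}{\left(-3\right) \left(6 - -3\right)} 368 = 100 + - \frac{-4 + 54 + 3 \cdot 9}{3 \left(6 + 3\right)} 368 = 100 + - \frac{-4 + 54 + 27}{3 \cdot 9} \cdot 368 = 100 + \left(- \frac{1}{3}\right) \frac{1}{9} \cdot 77 \cdot 368 = 100 - \frac{28336}{27} = - \frac{25636}{27}$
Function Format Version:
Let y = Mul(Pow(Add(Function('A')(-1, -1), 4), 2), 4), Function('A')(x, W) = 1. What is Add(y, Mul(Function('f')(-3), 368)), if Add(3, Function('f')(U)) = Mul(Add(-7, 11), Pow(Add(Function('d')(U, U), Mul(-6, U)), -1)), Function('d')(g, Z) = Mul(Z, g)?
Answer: Rational(-25636, 27) ≈ -949.48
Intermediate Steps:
y = 100 (y = Mul(Pow(Add(1, 4), 2), 4) = Mul(Pow(5, 2), 4) = Mul(25, 4) = 100)
Function('f')(U) = Add(-3, Mul(4, Pow(Add(Pow(U, 2), Mul(-6, U)), -1))) (Function('f')(U) = Add(-3, Mul(Add(-7, 11), Pow(Add(Mul(U, U), Mul(-6, U)), -1))) = Add(-3, Mul(4, Pow(Add(Pow(U, 2), Mul(-6, U)), -1))))
Add(y, Mul(Function('f')(-3), 368)) = Add(100, Mul(Mul(Pow(-3, -1), Pow(Add(6, Mul(-1, -3)), -1), Add(-4, Mul(-18, -3), Mul(3, Pow(-3, 2)))), 368)) = Add(100, Mul(Mul(Rational(-1, 3), Pow(Add(6, 3), -1), Add(-4, 54, Mul(3, 9))), 368)) = Add(100, Mul(Mul(Rational(-1, 3), Pow(9, -1), Add(-4, 54, 27)), 368)) = Add(100, Mul(Mul(Rational(-1, 3), Rational(1, 9), 77), 368)) = Add(100, Mul(Rational(-77, 27), 368)) = Add(100, Rational(-28336, 27)) = Rational(-25636, 27)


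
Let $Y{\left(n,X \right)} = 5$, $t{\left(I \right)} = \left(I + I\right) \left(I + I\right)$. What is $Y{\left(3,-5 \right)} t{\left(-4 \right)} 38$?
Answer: $12160$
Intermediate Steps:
$t{\left(I \right)} = 4 I^{2}$ ($t{\left(I \right)} = 2 I 2 I = 4 I^{2}$)
$Y{\left(3,-5 \right)} t{\left(-4 \right)} 38 = 5 \cdot 4 \left(-4\right)^{2} \cdot 38 = 5 \cdot 4 \cdot 16 \cdot 38 = 5 \cdot 64 \cdot 38 = 320 \cdot 38 = 12160$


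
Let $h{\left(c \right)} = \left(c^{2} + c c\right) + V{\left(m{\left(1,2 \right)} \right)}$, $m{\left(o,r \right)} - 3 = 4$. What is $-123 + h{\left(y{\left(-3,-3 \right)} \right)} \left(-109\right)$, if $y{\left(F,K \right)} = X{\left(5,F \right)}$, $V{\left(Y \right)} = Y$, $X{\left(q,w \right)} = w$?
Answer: $-2848$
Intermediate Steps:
$m{\left(o,r \right)} = 7$ ($m{\left(o,r \right)} = 3 + 4 = 7$)
$y{\left(F,K \right)} = F$
$h{\left(c \right)} = 7 + 2 c^{2}$ ($h{\left(c \right)} = \left(c^{2} + c c\right) + 7 = \left(c^{2} + c^{2}\right) + 7 = 2 c^{2} + 7 = 7 + 2 c^{2}$)
$-123 + h{\left(y{\left(-3,-3 \right)} \right)} \left(-109\right) = -123 + \left(7 + 2 \left(-3\right)^{2}\right) \left(-109\right) = -123 + \left(7 + 2 \cdot 9\right) \left(-109\right) = -123 + \left(7 + 18\right) \left(-109\right) = -123 + 25 \left(-109\right) = -123 - 2725 = -2848$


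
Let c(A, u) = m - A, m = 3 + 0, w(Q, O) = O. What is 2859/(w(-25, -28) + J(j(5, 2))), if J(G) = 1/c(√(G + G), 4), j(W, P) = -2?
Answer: -1032099/10025 - 5718*I/10025 ≈ -102.95 - 0.57037*I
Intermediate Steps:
m = 3
c(A, u) = 3 - A
J(G) = 1/(3 - √2*√G) (J(G) = 1/(3 - √(G + G)) = 1/(3 - √(2*G)) = 1/(3 - √2*√G))
2859/(w(-25, -28) + J(j(5, 2))) = 2859/(-28 - 1/(-3 + √2*√(-2))) = 2859/(-28 - 1/(-3 + √2*(I*√2))) = 2859/(-28 - 1/(-3 + 2*I)) = 2859/(-28 - (-3 - 2*I)/13)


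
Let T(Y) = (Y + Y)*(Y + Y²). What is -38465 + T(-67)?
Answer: -631013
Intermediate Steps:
T(Y) = 2*Y*(Y + Y²) (T(Y) = (2*Y)*(Y + Y²) = 2*Y*(Y + Y²))
-38465 + T(-67) = -38465 + 2*(-67)²*(1 - 67) = -38465 + 2*4489*(-66) = -38465 - 592548 = -631013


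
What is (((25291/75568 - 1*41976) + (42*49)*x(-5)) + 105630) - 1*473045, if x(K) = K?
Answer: -31714428517/75568 ≈ -4.1968e+5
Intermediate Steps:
(((25291/75568 - 1*41976) + (42*49)*x(-5)) + 105630) - 1*473045 = (((25291/75568 - 1*41976) + (42*49)*(-5)) + 105630) - 1*473045 = (((25291*(1/75568) - 41976) + 2058*(-5)) + 105630) - 473045 = (((25291/75568 - 41976) - 10290) + 105630) - 473045 = ((-3172017077/75568 - 10290) + 105630) - 473045 = (-3949611797/75568 + 105630) - 473045 = 4032636043/75568 - 473045 = -31714428517/75568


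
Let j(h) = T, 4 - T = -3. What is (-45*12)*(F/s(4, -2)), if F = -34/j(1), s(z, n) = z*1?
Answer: 4590/7 ≈ 655.71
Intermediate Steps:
T = 7 (T = 4 - 1*(-3) = 4 + 3 = 7)
j(h) = 7
s(z, n) = z
F = -34/7 ≈ -4.8571
(-45*12)*(F/s(4, -2)) = (-45*12)*(-34/7/4) = -(-18360)/(7*4) = -540*(-17/14) = 4590/7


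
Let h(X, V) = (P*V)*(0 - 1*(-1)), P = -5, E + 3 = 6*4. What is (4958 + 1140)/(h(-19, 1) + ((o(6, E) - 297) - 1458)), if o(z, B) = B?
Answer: -6098/1739 ≈ -3.5066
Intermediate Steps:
E = 21 (E = -3 + 6*4 = -3 + 24 = 21)
h(X, V) = -5*V (h(X, V) = (-5*V)*(0 - 1*(-1)) = (-5*V)*(0 + 1) = -5*V*1 = -5*V)
(4958 + 1140)/(h(-19, 1) + ((o(6, E) - 297) - 1458)) = (4958 + 1140)/(-5*1 + ((21 - 297) - 1458)) = 6098/(-5 + (-276 - 1458)) = 6098/(-5 - 1734) = 6098/(-1739) = 6098*(-1/1739) = -6098/1739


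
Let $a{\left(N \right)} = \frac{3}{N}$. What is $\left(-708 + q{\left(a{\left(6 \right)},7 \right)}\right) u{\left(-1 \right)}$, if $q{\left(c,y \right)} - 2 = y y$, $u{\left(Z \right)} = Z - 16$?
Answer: $11169$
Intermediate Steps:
$u{\left(Z \right)} = -16 + Z$
$q{\left(c,y \right)} = 2 + y^{2}$ ($q{\left(c,y \right)} = 2 + y y = 2 + y^{2}$)
$\left(-708 + q{\left(a{\left(6 \right)},7 \right)}\right) u{\left(-1 \right)} = \left(-708 + \left(2 + 7^{2}\right)\right) \left(-16 - 1\right) = \left(-708 + \left(2 + 49\right)\right) \left(-17\right) = \left(-708 + 51\right) \left(-17\right) = \left(-657\right) \left(-17\right) = 11169$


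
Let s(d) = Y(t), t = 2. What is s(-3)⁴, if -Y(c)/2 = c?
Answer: 256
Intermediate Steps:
Y(c) = -2*c
s(d) = -4 (s(d) = -2*2 = -4)
s(-3)⁴ = (-4)⁴ = 256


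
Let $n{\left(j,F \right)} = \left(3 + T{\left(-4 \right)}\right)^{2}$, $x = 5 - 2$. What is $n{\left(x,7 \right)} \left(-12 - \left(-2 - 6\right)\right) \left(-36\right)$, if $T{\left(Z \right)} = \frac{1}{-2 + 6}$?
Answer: $1521$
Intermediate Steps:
$T{\left(Z \right)} = \frac{1}{4}$
$x = 3$
$n{\left(j,F \right)} = \frac{169}{16}$ ($n{\left(j,F \right)} = \left(3 + \frac{1}{4}\right)^{2} = \left(\frac{13}{4}\right)^{2} = \frac{169}{16}$)
$n{\left(x,7 \right)} \left(-12 - \left(-2 - 6\right)\right) \left(-36\right) = \frac{169 \left(-12 - \left(-2 - 6\right)\right)}{16} \left(-36\right) = \frac{169 \left(-12 - -8\right)}{16} \left(-36\right) = \frac{169 \left(-12 + 8\right)}{16} \left(-36\right) = \frac{169}{16} \left(-4\right) \left(-36\right) = \left(- \frac{169}{4}\right) \left(-36\right) = 1521$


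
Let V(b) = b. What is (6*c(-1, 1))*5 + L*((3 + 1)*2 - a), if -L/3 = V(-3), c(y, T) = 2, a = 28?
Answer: -120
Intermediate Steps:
L = 9 (L = -3*(-3) = 9)
(6*c(-1, 1))*5 + L*((3 + 1)*2 - a) = (6*2)*5 + 9*((3 + 1)*2 - 1*28) = 12*5 + 9*(4*2 - 28) = 60 + 9*(8 - 28) = 60 + 9*(-20) = 60 - 180 = -120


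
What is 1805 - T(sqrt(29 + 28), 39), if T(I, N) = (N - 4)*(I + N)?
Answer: 440 - 35*sqrt(57) ≈ 175.76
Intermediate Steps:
T(I, N) = (-4 + N)*(I + N)
1805 - T(sqrt(29 + 28), 39) = 1805 - (39**2 - 4*sqrt(29 + 28) - 4*39 + sqrt(29 + 28)*39) = 1805 - (1521 - 4*sqrt(57) - 156 + sqrt(57)*39) = 1805 - (1521 - 4*sqrt(57) - 156 + 39*sqrt(57)) = 1805 - (1365 + 35*sqrt(57)) = 1805 + (-1365 - 35*sqrt(57)) = 440 - 35*sqrt(57)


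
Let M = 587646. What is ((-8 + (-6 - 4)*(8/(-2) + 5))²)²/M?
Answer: 5832/32647 ≈ 0.17864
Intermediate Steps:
((-8 + (-6 - 4)*(8/(-2) + 5))²)²/M = ((-8 + (-6 - 4)*(8/(-2) + 5))²)²/587646 = ((-8 - 10*(8*(-½) + 5))²)²*(1/587646) = ((-8 - 10*(-4 + 5))²)²*(1/587646) = ((-8 - 10*1)²)²*(1/587646) = ((-8 - 10)²)²*(1/587646) = ((-18)²)²*(1/587646) = 324²*(1/587646) = 104976*(1/587646) = 5832/32647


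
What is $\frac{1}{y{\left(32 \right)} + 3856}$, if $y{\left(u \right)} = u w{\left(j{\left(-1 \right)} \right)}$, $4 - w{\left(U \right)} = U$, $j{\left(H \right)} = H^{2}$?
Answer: $\frac{1}{3952} \approx 0.00025304$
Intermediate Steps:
$w{\left(U \right)} = 4 - U$
$y{\left(u \right)} = 3 u$ ($y{\left(u \right)} = u \left(4 - \left(-1\right)^{2}\right) = u \left(4 - 1\right) = u 3 = 3 u$)
$\frac{1}{y{\left(32 \right)} + 3856} = \frac{1}{3 \cdot 32 + 3856} = \frac{1}{96 + 3856} = \frac{1}{3952}$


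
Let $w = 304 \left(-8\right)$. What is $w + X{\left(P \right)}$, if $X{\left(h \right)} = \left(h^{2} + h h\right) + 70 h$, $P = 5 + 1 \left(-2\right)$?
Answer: $-2204$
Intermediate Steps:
$w = -2432$
$P = 3$ ($P = 5 - 2 = 3$)
$X{\left(h \right)} = 2 h^{2} + 70 h$ ($X{\left(h \right)} = \left(h^{2} + h^{2}\right) + 70 h = 2 h^{2} + 70 h$)
$w + X{\left(P \right)} = -2432 + 2 \cdot 3 \left(35 + 3\right) = -2432 + 2 \cdot 3 \cdot 38 = -2432 + 228 = -2204$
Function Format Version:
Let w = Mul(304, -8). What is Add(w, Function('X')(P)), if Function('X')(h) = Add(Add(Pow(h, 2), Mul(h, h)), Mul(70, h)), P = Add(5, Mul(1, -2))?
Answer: -2204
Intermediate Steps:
w = -2432
P = 3 (P = Add(5, -2) = 3)
Function('X')(h) = Add(Mul(2, Pow(h, 2)), Mul(70, h)) (Function('X')(h) = Add(Add(Pow(h, 2), Pow(h, 2)), Mul(70, h)) = Add(Mul(2, Pow(h, 2)), Mul(70, h)))
Add(w, Function('X')(P)) = Add(-2432, Mul(2, 3, Add(35, 3))) = Add(-2432, Mul(2, 3, 38)) = Add(-2432, 228) = -2204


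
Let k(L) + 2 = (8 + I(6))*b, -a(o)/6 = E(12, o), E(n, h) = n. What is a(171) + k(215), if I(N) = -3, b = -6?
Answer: -104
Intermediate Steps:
a(o) = -72 (a(o) = -6*12 = -72)
k(L) = -32 (k(L) = -2 + (8 - 3)*(-6) = -2 + 5*(-6) = -2 - 30 = -32)
a(171) + k(215) = -72 - 32 = -104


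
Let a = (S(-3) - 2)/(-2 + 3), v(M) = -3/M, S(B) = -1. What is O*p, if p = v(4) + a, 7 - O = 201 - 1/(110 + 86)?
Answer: 570345/784 ≈ 727.48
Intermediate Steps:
a = -3 (a = (-1 - 2)/(-2 + 3) = -3/1 = -3*1 = -3)
O = -38023/196 (O = 7 - (201 - 1/(110 + 86)) = 7 - (201 - 1/196) = 7 - 1*39395/196 = 7 - 39395/196 = -38023/196 ≈ -193.99)
p = -15/4 (p = -3/4 - 3 = -3*¼ - 3 = -¾ - 3 = -15/4 ≈ -3.7500)
O*p = -38023/196*(-15/4) = 570345/784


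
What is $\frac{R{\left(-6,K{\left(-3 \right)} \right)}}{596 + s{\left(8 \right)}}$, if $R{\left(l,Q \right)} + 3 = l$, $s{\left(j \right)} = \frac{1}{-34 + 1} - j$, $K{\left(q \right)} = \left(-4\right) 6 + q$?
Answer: $- \frac{297}{19403} \approx -0.015307$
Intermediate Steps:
$K{\left(q \right)} = -24 + q$
$s{\left(j \right)} = - \frac{1}{33} - j$ ($s{\left(j \right)} = \frac{1}{-33} - j = - \frac{1}{33} - j$)
$R{\left(l,Q \right)} = -3 + l$
$\frac{R{\left(-6,K{\left(-3 \right)} \right)}}{596 + s{\left(8 \right)}} = \frac{-3 - 6}{596 - \frac{265}{33}} = \frac{1}{596 - \frac{265}{33}} \left(-9\right) = \frac{1}{\frac{19403}{33}} \left(-9\right) = \frac{33}{19403} \left(-9\right) = - \frac{297}{19403}$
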